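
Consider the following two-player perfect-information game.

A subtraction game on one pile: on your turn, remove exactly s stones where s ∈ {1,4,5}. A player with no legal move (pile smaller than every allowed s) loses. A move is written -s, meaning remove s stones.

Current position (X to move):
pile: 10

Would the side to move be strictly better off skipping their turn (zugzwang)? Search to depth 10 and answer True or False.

zugzwang(10, X) = True

ply 1, X at 10 | -1=-1→9*; -4=-1→6; -5=-1→5
ply 2, O at 9 | -1=+1→8*; -4=-1→5; -5=-1→4
ply 3, X at 8 | -1=-1→7*; -4=-1→4; -5=-1→3
ply 4, O at 7 | -1=-1→6; -4=-1→3; -5=+1→2*
ply 5, X at 2 | -1=-1→1*
ply 6, O at 1 | -1=+1→0*
ply 7: 0 is terminal -1 (X); from 10 depth 10
if X skipped the turn, O would face:
~ ply 1, O at 10 | -1=-1→9*; -4=-1→6; -5=-1→5
~ ply 2, X at 9 | -1=+1→8*; -4=-1→5; -5=-1→4
~ ply 3, O at 8 | -1=-1→7*; -4=-1→4; -5=-1→3
~ ply 4, X at 7 | -1=-1→6; -4=-1→3; -5=+1→2*
~ ply 5, O at 2 | -1=-1→1*
~ ply 6, X at 1 | -1=+1→0*
~ ply 7: 0 is terminal -1 (O); from 10 depth 10
compare (X): move=-1 vs pass=+1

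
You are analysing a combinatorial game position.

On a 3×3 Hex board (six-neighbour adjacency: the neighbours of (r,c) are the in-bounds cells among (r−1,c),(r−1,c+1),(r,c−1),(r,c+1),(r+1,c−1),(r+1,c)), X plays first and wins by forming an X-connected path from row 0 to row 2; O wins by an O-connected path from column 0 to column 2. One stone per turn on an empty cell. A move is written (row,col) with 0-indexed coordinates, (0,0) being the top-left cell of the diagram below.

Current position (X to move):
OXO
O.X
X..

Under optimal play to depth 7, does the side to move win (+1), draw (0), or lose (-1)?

[OXO/O.X/X..] X move#1: (1,1):+1/OXO/OXX/X..*, (2,1):-1/OXO/O.X/XX., (2,2):-1/OXO/O.X/X.X
[OXO/OXX/X..] end (terminal -1, O#2); searched OXO/O.X/X.. to 7

value(OXO/O.X/X.., X) = +1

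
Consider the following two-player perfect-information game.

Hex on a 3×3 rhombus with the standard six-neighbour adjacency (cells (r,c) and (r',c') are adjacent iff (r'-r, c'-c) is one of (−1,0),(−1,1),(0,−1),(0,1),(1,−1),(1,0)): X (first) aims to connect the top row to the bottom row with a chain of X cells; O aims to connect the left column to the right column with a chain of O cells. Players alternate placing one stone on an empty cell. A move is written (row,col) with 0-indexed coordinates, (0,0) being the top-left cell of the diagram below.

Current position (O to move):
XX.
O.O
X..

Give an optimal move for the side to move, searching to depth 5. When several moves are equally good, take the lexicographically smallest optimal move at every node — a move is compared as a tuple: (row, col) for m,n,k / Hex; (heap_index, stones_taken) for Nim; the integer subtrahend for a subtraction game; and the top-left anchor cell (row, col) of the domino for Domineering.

ply 1, O at XX./O.O/X.. | (0,2)=-1→XXO/O.O/X..; (1,1)=+1→XX./OOO/X..*; (2,1)=-1→XX./O.O/XO.; (2,2)=-1→XX./O.O/X.O
ply 2: XX./OOO/X.. is terminal -1 (X); from XX./O.O/X.. depth 5

O's best at [XX./O.O/X..]: (1,1)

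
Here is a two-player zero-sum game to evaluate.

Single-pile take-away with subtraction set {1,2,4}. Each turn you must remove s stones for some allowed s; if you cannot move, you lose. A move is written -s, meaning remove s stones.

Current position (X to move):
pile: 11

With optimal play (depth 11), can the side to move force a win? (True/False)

X winning at [11]: True

ply 1, X at 11 | -1=-1→10; -2=+1→9*; -4=-1→7
ply 2, O at 9 | -1=-1→8*; -2=-1→7; -4=-1→5
ply 3, X at 8 | -1=-1→7; -2=+1→6*; -4=-1→4
ply 4, O at 6 | -1=-1→5*; -2=-1→4; -4=-1→2
ply 5, X at 5 | -1=-1→4; -2=+1→3*; -4=-1→1
ply 6, O at 3 | -1=-1→2*; -2=-1→1
ply 7, X at 2 | -1=-1→1; -2=+1→0*
ply 8: 0 is terminal -1 (O); from 11 depth 11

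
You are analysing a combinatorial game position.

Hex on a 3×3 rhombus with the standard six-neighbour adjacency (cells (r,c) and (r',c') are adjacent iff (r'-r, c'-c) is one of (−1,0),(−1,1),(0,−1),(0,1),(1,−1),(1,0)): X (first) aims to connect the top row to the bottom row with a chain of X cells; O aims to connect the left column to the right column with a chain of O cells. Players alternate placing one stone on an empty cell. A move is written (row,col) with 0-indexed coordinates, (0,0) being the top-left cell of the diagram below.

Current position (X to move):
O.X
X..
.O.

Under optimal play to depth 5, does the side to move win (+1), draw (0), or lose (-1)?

ply 1, X at O.X/X../.O. | (0,1)=-1→OXX/X../.O.; (1,1)=-1→O.X/XX./.O.; (1,2)=+1→O.X/X.X/.O.*; (2,0)=+1→O.X/X../XO.; (2,2)=+1→O.X/X../.OX
ply 2, O at O.X/X.X/.O. | (0,1)=-1→OOX/X.X/.O.*; (1,1)=-1→O.X/XOX/.O.; (2,0)=-1→O.X/X.X/OO.; (2,2)=-1→O.X/X.X/.OO
ply 3, X at OOX/X.X/.O. | (1,1)=+1→OOX/XXX/.O.*; (2,0)=+1→OOX/X.X/XO.; (2,2)=+1→OOX/X.X/.OX
ply 4, O at OOX/XXX/.O. | (2,0)=-1→OOX/XXX/OO.*; (2,2)=-1→OOX/XXX/.OO
ply 5, X at OOX/XXX/OO. | (2,2)=+1→OOX/XXX/OOX*
ply 6: OOX/XXX/OOX is terminal -1 (O); from O.X/X../.O. depth 5

value(O.X/X../.O., X) = +1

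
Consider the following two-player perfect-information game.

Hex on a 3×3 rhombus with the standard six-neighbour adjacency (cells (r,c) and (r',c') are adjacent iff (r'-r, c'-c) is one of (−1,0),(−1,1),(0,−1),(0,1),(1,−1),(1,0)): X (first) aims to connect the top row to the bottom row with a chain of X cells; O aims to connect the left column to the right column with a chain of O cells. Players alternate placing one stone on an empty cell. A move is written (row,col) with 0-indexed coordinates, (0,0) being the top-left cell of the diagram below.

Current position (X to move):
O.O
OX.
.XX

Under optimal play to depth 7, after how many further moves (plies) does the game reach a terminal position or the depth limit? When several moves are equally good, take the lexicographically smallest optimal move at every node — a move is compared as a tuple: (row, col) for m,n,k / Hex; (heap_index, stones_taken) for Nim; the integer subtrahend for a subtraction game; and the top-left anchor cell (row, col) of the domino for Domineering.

PV length from [O.O/OX./.XX]: 1 ply

p1 X@[O.O/OX./.XX]: (0,1)[OXO/OX./.XX]+1* (1,2)[O.O/OXX/.XX]-1 (2,0)[O.O/OX./XXX]-1
p2 O@[OXO/OX./.XX] terminal -1; root [O.O/OX./.XX] d7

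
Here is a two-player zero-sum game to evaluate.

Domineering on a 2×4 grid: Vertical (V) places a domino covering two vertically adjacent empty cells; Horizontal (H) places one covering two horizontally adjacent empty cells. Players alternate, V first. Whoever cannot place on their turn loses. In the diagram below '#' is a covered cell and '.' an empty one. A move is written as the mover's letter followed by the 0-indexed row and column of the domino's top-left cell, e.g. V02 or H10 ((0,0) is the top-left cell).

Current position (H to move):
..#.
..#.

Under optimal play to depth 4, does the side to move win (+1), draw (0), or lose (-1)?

value(..#./..#., H) = +1

p1 H@[..#./..#.]: H00[###./..#.]+1* H10[..#./###.]+1
p2 V@[###./..#.]: V03[####/..##]-1*
p3 H@[####/..##]: H10[####/####]+1*
p4 V@[####/####] terminal -1; root [..#./..#.] d4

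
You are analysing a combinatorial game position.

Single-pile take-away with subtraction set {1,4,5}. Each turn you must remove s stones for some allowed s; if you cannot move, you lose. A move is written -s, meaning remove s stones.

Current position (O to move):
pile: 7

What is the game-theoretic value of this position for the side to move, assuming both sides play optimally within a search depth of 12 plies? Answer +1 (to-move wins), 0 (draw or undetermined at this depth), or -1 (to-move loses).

p1 O@[7]: -1[6]-1 -4[3]-1 -5[2]+1*
p2 X@[2]: -1[1]-1*
p3 O@[1]: -1[0]+1*
p4 X@[0] terminal -1; root [7] d12

value(7, O) = +1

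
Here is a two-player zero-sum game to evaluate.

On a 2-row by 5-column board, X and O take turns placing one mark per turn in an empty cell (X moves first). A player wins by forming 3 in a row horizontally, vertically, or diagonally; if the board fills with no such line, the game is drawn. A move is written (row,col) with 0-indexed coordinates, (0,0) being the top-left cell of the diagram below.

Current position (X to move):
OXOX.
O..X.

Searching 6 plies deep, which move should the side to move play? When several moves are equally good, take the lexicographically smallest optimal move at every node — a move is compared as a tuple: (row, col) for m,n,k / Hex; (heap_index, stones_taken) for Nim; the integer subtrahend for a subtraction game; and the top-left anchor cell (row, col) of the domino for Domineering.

X's best at [OXOX./O..X.]: (1,2)

p1 X@[OXOX./O..X.]: (0,4)[OXOXX/O..X.]+0 (1,1)[OXOX./OX.X.]+0 (1,2)[OXOX./O.XX.]+1* (1,4)[OXOX./O..XX]+0
p2 O@[OXOX./O.XX.]: (0,4)[OXOXO/O.XX.]-1* (1,1)[OXOX./OOXX.]-1 (1,4)[OXOX./O.XXO]-1
p3 X@[OXOXO/O.XX.]: (1,1)[OXOXO/OXXX.]+1* (1,4)[OXOXO/O.XXX]+1
p4 O@[OXOXO/OXXX.] terminal -1; root [OXOX./O..X.] d6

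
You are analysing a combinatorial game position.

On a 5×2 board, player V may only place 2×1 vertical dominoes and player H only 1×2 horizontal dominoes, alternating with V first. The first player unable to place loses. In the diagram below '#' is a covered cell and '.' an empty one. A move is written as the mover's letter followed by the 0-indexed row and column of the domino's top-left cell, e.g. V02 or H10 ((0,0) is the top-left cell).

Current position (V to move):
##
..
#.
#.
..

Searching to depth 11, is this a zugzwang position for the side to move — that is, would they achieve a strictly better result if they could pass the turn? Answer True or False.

ply 1, V at ##/../#./#./.. | V11=-1→##/.#/##/#./..*; V21=-1→##/../##/##/..; V31=-1→##/../#./##/.#
ply 2, H at ##/.#/##/#./.. | H40=+1→##/.#/##/#./##*
ply 3: ##/.#/##/#./## is terminal -1 (V); from ##/../#./#./.. depth 11
suppose V passes — search the same position with H to move:
pass> ply 1, H at ##/../#./#./.. | H10=-1→##/##/#./#./..*; H40=-1→##/../#./#./##
pass> ply 2, V at ##/##/#./#./.. | V21=-1→##/##/##/##/..; V31=+1→##/##/#./##/.#*
pass> ply 3: ##/##/#./##/.# is terminal -1 (H); from ##/../#./#./.. depth 11
for V: play -1, pass +1

zugzwang(##/../#./#./.., V) = True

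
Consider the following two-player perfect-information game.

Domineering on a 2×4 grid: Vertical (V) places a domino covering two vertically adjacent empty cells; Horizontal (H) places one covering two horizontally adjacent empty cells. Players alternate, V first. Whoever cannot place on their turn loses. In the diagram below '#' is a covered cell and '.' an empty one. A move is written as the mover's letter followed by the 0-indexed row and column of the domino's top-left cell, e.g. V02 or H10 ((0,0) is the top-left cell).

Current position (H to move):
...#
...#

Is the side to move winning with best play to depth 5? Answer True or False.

ply 1, H at ...#/...# | H00=+1→##.#/...#*; H01=+1→.###/...#; H10=+1→...#/##.#; H11=+1→...#/.###
ply 2, V at ##.#/...# | V02=-1→####/..##*
ply 3, H at ####/..## | H10=+1→####/####*
ply 4: ####/#### is terminal -1 (V); from ...#/...# depth 5

H winning at [...#/...#]: True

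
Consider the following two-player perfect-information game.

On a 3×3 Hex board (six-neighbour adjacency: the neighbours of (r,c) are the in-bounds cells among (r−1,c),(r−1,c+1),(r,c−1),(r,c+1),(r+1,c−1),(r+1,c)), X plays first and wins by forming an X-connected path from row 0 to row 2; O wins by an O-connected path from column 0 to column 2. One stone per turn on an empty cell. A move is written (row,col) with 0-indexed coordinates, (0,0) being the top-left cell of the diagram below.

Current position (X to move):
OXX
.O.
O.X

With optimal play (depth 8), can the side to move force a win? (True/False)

[OXX/.O./O.X] X move#1: (1,0):-1/OXX/XO./O.X, (1,2):+1/OXX/.OX/O.X*, (2,1):-1/OXX/.O./OXX
[OXX/.OX/O.X] end (terminal -1, O#2); searched OXX/.O./O.X to 8

X winning at [OXX/.O./O.X]: True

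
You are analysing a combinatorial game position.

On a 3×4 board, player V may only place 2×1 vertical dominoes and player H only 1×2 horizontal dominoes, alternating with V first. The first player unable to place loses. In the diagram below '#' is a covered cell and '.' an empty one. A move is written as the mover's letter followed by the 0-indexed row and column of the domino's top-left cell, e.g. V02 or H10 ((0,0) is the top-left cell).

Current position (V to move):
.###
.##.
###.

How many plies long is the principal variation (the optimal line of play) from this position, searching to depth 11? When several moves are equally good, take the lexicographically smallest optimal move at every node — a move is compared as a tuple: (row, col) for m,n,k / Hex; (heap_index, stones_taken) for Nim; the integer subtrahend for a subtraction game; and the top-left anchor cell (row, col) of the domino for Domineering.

PV length from [.###/.##./###.]: 1 ply

ply 1, V at .###/.##./###. | V00=+1→####/###./###.*; V13=+1→.###/.###/####
ply 2: ####/###./###. is terminal -1 (H); from .###/.##./###. depth 11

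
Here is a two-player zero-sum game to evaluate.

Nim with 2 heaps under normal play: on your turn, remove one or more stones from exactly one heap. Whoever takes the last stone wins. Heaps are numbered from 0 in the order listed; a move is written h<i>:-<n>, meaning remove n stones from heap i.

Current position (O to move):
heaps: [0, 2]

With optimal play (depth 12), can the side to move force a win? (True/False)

O winning at [(0,2)]: True

[(0,2)] O move#1: h1:-1:-1/(0,1), h1:-2:+1/(0,0)*
[(0,0)] end (terminal -1, X#2); searched (0,2) to 12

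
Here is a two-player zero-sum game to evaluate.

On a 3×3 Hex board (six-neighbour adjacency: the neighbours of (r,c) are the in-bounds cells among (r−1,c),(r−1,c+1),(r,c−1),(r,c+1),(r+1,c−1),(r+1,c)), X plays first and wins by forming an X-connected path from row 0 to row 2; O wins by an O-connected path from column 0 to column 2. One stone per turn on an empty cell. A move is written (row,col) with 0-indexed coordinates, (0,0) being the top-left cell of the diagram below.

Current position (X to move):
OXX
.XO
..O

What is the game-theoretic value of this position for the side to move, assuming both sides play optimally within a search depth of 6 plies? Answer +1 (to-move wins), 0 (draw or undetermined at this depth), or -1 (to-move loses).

p1 X@[OXX/.XO/..O]: (1,0)[OXX/XXO/..O]+1* (2,0)[OXX/.XO/X.O]+1 (2,1)[OXX/.XO/.XO]+1
p2 O@[OXX/XXO/..O]: (2,0)[OXX/XXO/O.O]-1* (2,1)[OXX/XXO/.OO]-1
p3 X@[OXX/XXO/O.O]: (2,1)[OXX/XXO/OXO]+1*
p4 O@[OXX/XXO/OXO] terminal -1; root [OXX/.XO/..O] d6

value(OXX/.XO/..O, X) = +1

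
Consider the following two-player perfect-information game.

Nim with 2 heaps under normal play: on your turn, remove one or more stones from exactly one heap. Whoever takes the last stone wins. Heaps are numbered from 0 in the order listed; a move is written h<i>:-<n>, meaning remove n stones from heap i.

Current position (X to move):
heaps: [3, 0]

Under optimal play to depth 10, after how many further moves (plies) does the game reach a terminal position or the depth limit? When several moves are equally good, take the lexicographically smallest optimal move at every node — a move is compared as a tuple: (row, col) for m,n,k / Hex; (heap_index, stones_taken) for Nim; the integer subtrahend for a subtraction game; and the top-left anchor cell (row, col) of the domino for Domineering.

PV length from [(3,0)]: 1 ply

p1 X@[(3,0)]: h0:-1[(2,0)]-1 h0:-2[(1,0)]-1 h0:-3[(0,0)]+1*
p2 O@[(0,0)] terminal -1; root [(3,0)] d10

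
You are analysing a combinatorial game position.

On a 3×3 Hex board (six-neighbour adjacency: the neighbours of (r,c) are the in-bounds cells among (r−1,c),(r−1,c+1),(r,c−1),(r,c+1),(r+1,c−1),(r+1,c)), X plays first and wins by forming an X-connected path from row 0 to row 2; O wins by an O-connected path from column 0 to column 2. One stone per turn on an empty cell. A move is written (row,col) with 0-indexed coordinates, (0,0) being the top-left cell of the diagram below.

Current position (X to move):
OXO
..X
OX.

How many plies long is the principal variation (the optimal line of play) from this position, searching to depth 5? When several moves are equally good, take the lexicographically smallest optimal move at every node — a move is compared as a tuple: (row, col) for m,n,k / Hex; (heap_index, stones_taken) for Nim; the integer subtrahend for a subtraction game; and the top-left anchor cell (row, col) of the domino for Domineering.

PV length from [OXO/..X/OX.]: 1 ply

ply 1, X at OXO/..X/OX. | (1,0)=-1→OXO/X.X/OX.; (1,1)=+1→OXO/.XX/OX.*; (2,2)=-1→OXO/..X/OXX
ply 2: OXO/.XX/OX. is terminal -1 (O); from OXO/..X/OX. depth 5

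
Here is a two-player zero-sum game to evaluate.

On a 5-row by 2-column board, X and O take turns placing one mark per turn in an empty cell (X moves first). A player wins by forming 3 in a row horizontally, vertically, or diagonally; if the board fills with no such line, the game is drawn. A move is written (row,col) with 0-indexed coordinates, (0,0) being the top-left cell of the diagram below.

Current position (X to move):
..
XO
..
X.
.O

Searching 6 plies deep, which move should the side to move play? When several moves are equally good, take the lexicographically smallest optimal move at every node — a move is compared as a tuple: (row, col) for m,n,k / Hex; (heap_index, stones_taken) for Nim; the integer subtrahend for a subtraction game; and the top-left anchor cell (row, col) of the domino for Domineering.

X's best at [../XO/../X./.O]: (2,0)

ply 1, X at ../XO/../X./.O | (0,0)=+0→X./XO/../X./.O; (0,1)=+0→.X/XO/../X./.O; (2,0)=+1→../XO/X./X./.O*; (2,1)=+0→../XO/.X/X./.O; (3,1)=+0→../XO/../XX/.O; (4,0)=+0→../XO/../X./XO
ply 2: ../XO/X./X./.O is terminal -1 (O); from ../XO/../X./.O depth 6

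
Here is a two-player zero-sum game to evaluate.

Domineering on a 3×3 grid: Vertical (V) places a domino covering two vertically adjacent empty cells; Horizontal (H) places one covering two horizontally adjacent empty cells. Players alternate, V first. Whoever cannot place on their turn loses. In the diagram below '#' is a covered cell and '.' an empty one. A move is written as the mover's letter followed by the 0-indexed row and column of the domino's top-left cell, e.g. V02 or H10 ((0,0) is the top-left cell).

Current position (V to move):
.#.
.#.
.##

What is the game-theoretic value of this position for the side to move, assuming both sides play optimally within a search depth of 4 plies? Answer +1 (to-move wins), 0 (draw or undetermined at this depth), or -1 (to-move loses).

value(.#./.#./.##, V) = +1

[.#./.#./.##] V move#1: V00:+1/##./##./.##*, V02:+1/.##/.##/.##, V10:+1/.#./##./###
[##./##./.##] end (terminal -1, H#2); searched .#./.#./.## to 4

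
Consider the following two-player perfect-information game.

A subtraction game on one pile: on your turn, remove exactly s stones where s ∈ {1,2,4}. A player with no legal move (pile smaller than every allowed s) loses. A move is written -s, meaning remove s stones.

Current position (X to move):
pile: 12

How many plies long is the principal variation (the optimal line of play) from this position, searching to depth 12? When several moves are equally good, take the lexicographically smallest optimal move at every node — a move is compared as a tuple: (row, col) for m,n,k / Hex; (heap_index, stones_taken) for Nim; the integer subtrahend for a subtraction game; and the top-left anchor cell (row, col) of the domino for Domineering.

PV length from [12]: 8 plies

[12] X move#1: -1:-1/11*, -2:-1/10, -4:-1/8
[11] O move#2: -1:-1/10, -2:+1/9*, -4:-1/7
[9] X move#3: -1:-1/8*, -2:-1/7, -4:-1/5
[8] O move#4: -1:-1/7, -2:+1/6*, -4:-1/4
[6] X move#5: -1:-1/5*, -2:-1/4, -4:-1/2
[5] O move#6: -1:-1/4, -2:+1/3*, -4:-1/1
[3] X move#7: -1:-1/2*, -2:-1/1
[2] O move#8: -1:-1/1, -2:+1/0*
[0] end (terminal -1, X#9); searched 12 to 12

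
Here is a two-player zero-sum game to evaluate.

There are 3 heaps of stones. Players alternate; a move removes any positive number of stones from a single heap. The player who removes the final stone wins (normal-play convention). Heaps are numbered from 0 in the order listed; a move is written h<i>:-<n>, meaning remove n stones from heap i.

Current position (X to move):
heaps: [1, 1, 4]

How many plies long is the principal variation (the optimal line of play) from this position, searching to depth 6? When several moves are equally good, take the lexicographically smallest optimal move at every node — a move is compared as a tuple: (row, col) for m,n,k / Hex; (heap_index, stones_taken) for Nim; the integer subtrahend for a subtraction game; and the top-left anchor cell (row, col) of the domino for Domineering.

PV length from [(1,1,4)]: 3 plies

ply 1, X at (1,1,4) | h0:-1=-1→(0,1,4); h1:-1=-1→(1,0,4); h2:-1=-1→(1,1,3); h2:-2=-1→(1,1,2); h2:-3=-1→(1,1,1); h2:-4=+1→(1,1,0)*
ply 2, O at (1,1,0) | h0:-1=-1→(0,1,0)*; h1:-1=-1→(1,0,0)
ply 3, X at (0,1,0) | h1:-1=+1→(0,0,0)*
ply 4: (0,0,0) is terminal -1 (O); from (1,1,4) depth 6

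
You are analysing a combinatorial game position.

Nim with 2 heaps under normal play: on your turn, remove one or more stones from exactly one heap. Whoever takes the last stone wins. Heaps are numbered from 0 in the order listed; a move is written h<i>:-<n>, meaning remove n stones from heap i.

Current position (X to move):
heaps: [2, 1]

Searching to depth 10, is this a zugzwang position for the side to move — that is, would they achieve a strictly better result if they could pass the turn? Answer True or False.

p1 X@[(2,1)]: h0:-1[(1,1)]+1* h0:-2[(0,1)]-1 h1:-1[(2,0)]-1
p2 O@[(1,1)]: h0:-1[(0,1)]-1* h1:-1[(1,0)]-1
p3 X@[(0,1)]: h1:-1[(0,0)]+1*
p4 O@[(0,0)] terminal -1; root [(2,1)] d10
pass branch (O moves first from the same position):
  | p1 O@[(2,1)]: h0:-1[(1,1)]+1* h0:-2[(0,1)]-1 h1:-1[(2,0)]-1
  | p2 X@[(1,1)]: h0:-1[(0,1)]-1* h1:-1[(1,0)]-1
  | p3 O@[(0,1)]: h1:-1[(0,0)]+1*
  | p4 X@[(0,0)] terminal -1; root [(2,1)] d10
X moving scores +1; X passing scores -1

zugzwang((2,1), X) = False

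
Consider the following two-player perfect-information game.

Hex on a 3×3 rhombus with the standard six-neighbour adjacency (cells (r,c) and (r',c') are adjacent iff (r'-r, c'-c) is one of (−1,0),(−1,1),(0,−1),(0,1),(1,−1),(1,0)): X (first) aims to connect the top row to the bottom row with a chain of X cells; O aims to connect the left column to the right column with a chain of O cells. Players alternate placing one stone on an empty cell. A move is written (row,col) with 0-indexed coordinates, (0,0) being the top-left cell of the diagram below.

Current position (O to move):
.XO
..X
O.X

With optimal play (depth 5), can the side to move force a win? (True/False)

[.XO/..X/O.X] O move#1: (0,0):-1/OXO/..X/O.X, (1,0):-1/.XO/O.X/O.X, (1,1):+1/.XO/.OX/O.X*, (2,1):-1/.XO/..X/OOX
[.XO/.OX/O.X] end (terminal -1, X#2); searched .XO/..X/O.X to 5

O winning at [.XO/..X/O.X]: True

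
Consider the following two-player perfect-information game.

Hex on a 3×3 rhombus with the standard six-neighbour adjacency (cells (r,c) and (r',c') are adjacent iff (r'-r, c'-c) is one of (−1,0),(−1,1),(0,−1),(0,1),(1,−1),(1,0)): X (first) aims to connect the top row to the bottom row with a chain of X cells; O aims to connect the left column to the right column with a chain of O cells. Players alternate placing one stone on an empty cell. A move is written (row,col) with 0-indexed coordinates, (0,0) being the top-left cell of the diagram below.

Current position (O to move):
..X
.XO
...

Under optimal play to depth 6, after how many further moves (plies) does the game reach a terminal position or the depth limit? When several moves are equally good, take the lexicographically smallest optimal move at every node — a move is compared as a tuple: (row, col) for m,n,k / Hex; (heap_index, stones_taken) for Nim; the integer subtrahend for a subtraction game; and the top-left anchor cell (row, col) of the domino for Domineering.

ply 1, O at ..X/.XO/... | (0,0)=-1→O.X/.XO/...*; (0,1)=-1→.OX/.XO/...; (1,0)=-1→..X/OXO/...; (2,0)=-1→..X/.XO/O..; (2,1)=-1→..X/.XO/.O.; (2,2)=-1→..X/.XO/..O
ply 2, X at O.X/.XO/... | (0,1)=+1→OXX/.XO/...*; (1,0)=+1→O.X/XXO/...; (2,0)=+1→O.X/.XO/X..; (2,1)=+1→O.X/.XO/.X.; (2,2)=+1→O.X/.XO/..X
ply 3, O at OXX/.XO/... | (1,0)=-1→OXX/OXO/...*; (2,0)=-1→OXX/.XO/O..; (2,1)=-1→OXX/.XO/.O.; (2,2)=-1→OXX/.XO/..O
ply 4, X at OXX/OXO/... | (2,0)=+1→OXX/OXO/X..*; (2,1)=+1→OXX/OXO/.X.; (2,2)=+1→OXX/OXO/..X
ply 5: OXX/OXO/X.. is terminal -1 (O); from ..X/.XO/... depth 6

PV length from [..X/.XO/...]: 4 plies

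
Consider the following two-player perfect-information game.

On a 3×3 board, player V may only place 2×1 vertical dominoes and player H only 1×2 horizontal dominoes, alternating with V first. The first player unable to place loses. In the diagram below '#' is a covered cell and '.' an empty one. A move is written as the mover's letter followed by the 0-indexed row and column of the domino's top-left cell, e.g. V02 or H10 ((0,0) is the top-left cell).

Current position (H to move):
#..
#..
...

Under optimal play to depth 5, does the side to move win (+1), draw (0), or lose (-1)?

ply 1, H at #../#../... | H01=-1→###/#../...; H11=+1→#../###/...*; H20=-1→#../#../##.; H21=-1→#../#../.##
ply 2: #../###/... is terminal -1 (V); from #../#../... depth 5

value(#../#../..., H) = +1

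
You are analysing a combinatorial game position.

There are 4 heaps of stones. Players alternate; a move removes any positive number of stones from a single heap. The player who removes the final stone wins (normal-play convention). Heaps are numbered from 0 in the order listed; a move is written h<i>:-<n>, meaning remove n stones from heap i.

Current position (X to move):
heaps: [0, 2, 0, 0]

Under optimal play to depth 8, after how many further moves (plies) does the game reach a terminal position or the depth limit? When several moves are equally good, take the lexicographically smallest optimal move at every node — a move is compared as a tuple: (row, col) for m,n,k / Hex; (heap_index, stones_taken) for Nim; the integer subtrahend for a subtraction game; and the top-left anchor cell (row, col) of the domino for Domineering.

PV length from [(0,2,0,0)]: 1 ply

[(0,2,0,0)] X move#1: h1:-1:-1/(0,1,0,0), h1:-2:+1/(0,0,0,0)*
[(0,0,0,0)] end (terminal -1, O#2); searched (0,2,0,0) to 8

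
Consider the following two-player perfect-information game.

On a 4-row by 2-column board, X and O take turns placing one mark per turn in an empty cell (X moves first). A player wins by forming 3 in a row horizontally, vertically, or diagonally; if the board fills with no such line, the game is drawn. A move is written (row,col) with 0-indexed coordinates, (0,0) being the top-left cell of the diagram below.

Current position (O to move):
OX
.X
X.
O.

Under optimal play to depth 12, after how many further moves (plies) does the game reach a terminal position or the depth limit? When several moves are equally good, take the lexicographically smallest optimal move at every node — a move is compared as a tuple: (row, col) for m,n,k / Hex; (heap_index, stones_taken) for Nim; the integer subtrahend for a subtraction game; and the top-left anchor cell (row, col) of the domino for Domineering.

ply 1, O at OX/.X/X./O. | (1,0)=-1→OX/OX/X./O.; (2,1)=+0→OX/.X/XO/O.*; (3,1)=-1→OX/.X/X./OO
ply 2, X at OX/.X/XO/O. | (1,0)=+0→OX/XX/XO/O.*; (3,1)=+0→OX/.X/XO/OX
ply 3, O at OX/XX/XO/O. | (3,1)=+0→OX/XX/XO/OO*
ply 4: OX/XX/XO/OO is terminal +0 (X); from OX/.X/X./O. depth 12

PV length from [OX/.X/X./O.]: 3 plies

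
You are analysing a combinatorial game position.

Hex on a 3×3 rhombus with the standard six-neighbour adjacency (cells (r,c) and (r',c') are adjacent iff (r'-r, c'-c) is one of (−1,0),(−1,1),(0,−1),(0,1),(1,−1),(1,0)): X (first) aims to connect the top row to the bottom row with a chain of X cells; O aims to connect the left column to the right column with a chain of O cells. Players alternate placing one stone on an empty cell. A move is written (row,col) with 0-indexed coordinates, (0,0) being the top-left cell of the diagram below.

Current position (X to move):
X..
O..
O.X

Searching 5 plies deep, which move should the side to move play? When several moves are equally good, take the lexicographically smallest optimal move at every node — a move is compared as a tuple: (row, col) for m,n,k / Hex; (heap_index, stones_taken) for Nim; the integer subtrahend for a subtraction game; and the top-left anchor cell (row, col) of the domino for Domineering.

[X../O../O.X] X move#1: (0,1):-1/XX./O../O.X, (0,2):-1/X.X/O../O.X, (1,1):+1/X../OX./O.X*, (1,2):-1/X../O.X/O.X, (2,1):-1/X../O../OXX
[X../OX./O.X] O move#2: (0,1):-1/XO./OX./O.X*, (0,2):-1/X.O/OX./O.X, (1,2):-1/X../OXO/O.X, (2,1):-1/X../OX./OOX
[XO./OX./O.X] X move#3: (0,2):+1/XOX/OX./O.X*, (1,2):-1/XO./OXX/O.X, (2,1):-1/XO./OX./OXX
[XOX/OX./O.X] O move#4: (1,2):-1/XOX/OXO/O.X*, (2,1):-1/XOX/OX./OOX
[XOX/OXO/O.X] X move#5: (2,1):+1/XOX/OXO/OXX*
[XOX/OXO/OXX] end (terminal -1, O#6); searched X../O../O.X to 5

X's best at [X../O../O.X]: (1,1)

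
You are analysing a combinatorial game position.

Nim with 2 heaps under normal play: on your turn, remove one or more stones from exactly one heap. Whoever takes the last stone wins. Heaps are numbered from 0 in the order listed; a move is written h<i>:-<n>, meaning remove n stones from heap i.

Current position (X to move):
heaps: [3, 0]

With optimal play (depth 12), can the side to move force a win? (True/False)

X winning at [(3,0)]: True

[(3,0)] X move#1: h0:-1:-1/(2,0), h0:-2:-1/(1,0), h0:-3:+1/(0,0)*
[(0,0)] end (terminal -1, O#2); searched (3,0) to 12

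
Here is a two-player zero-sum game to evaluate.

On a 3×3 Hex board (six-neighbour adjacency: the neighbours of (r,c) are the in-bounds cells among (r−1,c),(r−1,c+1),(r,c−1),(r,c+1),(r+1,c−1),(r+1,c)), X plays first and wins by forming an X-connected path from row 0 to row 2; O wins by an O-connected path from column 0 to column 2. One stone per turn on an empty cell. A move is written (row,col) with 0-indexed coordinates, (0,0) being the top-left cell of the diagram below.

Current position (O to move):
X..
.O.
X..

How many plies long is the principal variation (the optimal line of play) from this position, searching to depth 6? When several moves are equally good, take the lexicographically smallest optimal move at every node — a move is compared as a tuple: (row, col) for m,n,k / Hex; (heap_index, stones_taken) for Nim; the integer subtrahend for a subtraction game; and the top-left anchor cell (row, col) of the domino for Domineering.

PV length from [X../.O./X..]: 3 plies

[X../.O./X..] O move#1: (0,1):-1/XO./.O./X.., (0,2):-1/X.O/.O./X.., (1,0):+1/X../OO./X..*, (1,2):-1/X../.OO/X.., (2,1):-1/X../.O./XO., (2,2):-1/X../.O./X.O
[X../OO./X..] X move#2: (0,1):-1/XX./OO./X..*, (0,2):-1/X.X/OO./X.., (1,2):-1/X../OOX/X.., (2,1):-1/X../OO./XX., (2,2):-1/X../OO./X.X
[XX./OO./X..] O move#3: (0,2):+1/XXO/OO./X..*, (1,2):+1/XX./OOO/X.., (2,1):+1/XX./OO./XO., (2,2):+1/XX./OO./X.O
[XXO/OO./X..] end (terminal -1, X#4); searched X../.O./X.. to 6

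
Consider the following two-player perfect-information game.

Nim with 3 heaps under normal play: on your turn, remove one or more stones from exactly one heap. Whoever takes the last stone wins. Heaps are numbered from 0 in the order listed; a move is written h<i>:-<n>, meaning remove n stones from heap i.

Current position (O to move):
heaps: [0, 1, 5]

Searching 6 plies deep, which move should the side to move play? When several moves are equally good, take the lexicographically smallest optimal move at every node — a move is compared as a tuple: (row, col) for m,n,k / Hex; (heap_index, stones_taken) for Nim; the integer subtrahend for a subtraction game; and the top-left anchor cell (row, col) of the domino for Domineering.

O's best at [(0,1,5)]: h2:-4

[(0,1,5)] O move#1: h1:-1:-1/(0,0,5), h2:-1:-1/(0,1,4), h2:-2:-1/(0,1,3), h2:-3:-1/(0,1,2), h2:-4:+1/(0,1,1)*, h2:-5:-1/(0,1,0)
[(0,1,1)] X move#2: h1:-1:-1/(0,0,1)*, h2:-1:-1/(0,1,0)
[(0,0,1)] O move#3: h2:-1:+1/(0,0,0)*
[(0,0,0)] end (terminal -1, X#4); searched (0,1,5) to 6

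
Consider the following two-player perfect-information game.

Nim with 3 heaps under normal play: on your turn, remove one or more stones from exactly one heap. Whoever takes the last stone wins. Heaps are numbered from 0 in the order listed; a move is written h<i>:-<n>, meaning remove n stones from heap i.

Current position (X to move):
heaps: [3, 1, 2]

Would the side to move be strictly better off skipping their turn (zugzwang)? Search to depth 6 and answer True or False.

zugzwang((3,1,2), X) = True

[(3,1,2)] X move#1: h0:-1:-1/(2,1,2)*, h0:-2:-1/(1,1,2), h0:-3:-1/(0,1,2), h1:-1:-1/(3,0,2), h2:-1:-1/(3,1,1), h2:-2:-1/(3,1,0)
[(2,1,2)] O move#2: h0:-1:-1/(1,1,2), h0:-2:-1/(0,1,2), h1:-1:+1/(2,0,2)*, h2:-1:-1/(2,1,1), h2:-2:-1/(2,1,0)
[(2,0,2)] X move#3: h0:-1:-1/(1,0,2)*, h0:-2:-1/(0,0,2), h2:-1:-1/(2,0,1), h2:-2:-1/(2,0,0)
[(1,0,2)] O move#4: h0:-1:-1/(0,0,2), h2:-1:+1/(1,0,1)*, h2:-2:-1/(1,0,0)
[(1,0,1)] X move#5: h0:-1:-1/(0,0,1)*, h2:-1:-1/(1,0,0)
[(0,0,1)] O move#6: h2:-1:+1/(0,0,0)*
[(0,0,0)] end (terminal -1, X#7); searched (3,1,2) to 6
suppose X passes — search the same position with O to move:
pass> [(3,1,2)] O move#1: h0:-1:-1/(2,1,2)*, h0:-2:-1/(1,1,2), h0:-3:-1/(0,1,2), h1:-1:-1/(3,0,2), h2:-1:-1/(3,1,1), h2:-2:-1/(3,1,0)
pass> [(2,1,2)] X move#2: h0:-1:-1/(1,1,2), h0:-2:-1/(0,1,2), h1:-1:+1/(2,0,2)*, h2:-1:-1/(2,1,1), h2:-2:-1/(2,1,0)
pass> [(2,0,2)] O move#3: h0:-1:-1/(1,0,2)*, h0:-2:-1/(0,0,2), h2:-1:-1/(2,0,1), h2:-2:-1/(2,0,0)
pass> [(1,0,2)] X move#4: h0:-1:-1/(0,0,2), h2:-1:+1/(1,0,1)*, h2:-2:-1/(1,0,0)
pass> [(1,0,1)] O move#5: h0:-1:-1/(0,0,1)*, h2:-1:-1/(1,0,0)
pass> [(0,0,1)] X move#6: h2:-1:+1/(0,0,0)*
pass> [(0,0,0)] end (terminal -1, O#7); searched (3,1,2) to 6
for X: play -1, pass +1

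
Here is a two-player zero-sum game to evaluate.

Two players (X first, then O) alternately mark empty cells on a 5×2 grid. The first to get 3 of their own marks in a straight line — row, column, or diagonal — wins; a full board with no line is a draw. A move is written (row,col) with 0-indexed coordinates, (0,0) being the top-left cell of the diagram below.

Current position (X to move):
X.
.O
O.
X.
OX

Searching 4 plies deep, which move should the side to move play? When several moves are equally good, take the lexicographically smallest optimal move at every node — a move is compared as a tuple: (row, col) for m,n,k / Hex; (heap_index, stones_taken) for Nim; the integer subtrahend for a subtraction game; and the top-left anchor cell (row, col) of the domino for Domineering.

ply 1, X at X./.O/O./X./OX | (0,1)=+0→XX/.O/O./X./OX*; (1,0)=-1→X./XO/O./X./OX; (2,1)=+0→X./.O/OX/X./OX; (3,1)=+0→X./.O/O./XX/OX
ply 2, O at XX/.O/O./X./OX | (1,0)=+0→XX/OO/O./X./OX*; (2,1)=+0→XX/.O/OO/X./OX; (3,1)=+0→XX/.O/O./XO/OX
ply 3, X at XX/OO/O./X./OX | (2,1)=+0→XX/OO/OX/X./OX*; (3,1)=+0→XX/OO/O./XX/OX
ply 4, O at XX/OO/OX/X./OX | (3,1)=+0→XX/OO/OX/XO/OX*
ply 5: XX/OO/OX/XO/OX is terminal +0 (X); from X./.O/O./X./OX depth 4

X's best at [X./.O/O./X./OX]: (0,1)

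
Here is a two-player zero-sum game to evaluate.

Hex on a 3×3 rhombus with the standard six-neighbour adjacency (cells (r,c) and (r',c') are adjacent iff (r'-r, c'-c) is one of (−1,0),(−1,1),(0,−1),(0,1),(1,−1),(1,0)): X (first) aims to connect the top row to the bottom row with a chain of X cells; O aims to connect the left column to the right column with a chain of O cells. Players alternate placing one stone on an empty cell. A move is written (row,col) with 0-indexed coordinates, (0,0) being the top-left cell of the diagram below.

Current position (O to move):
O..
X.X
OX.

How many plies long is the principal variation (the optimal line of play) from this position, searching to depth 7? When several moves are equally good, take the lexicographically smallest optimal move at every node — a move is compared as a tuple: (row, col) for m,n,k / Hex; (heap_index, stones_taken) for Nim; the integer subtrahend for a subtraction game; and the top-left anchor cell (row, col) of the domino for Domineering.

PV length from [O../X.X/OX.]: 3 plies

[O../X.X/OX.] O move#1: (0,1):-1/OO./X.X/OX., (0,2):+1/O.O/X.X/OX.*, (1,1):-1/O../XOX/OX., (2,2):-1/O../X.X/OXO
[O.O/X.X/OX.] X move#2: (0,1):-1/OXO/X.X/OX.*, (1,1):-1/O.O/XXX/OX., (2,2):-1/O.O/X.X/OXX
[OXO/X.X/OX.] O move#3: (1,1):+1/OXO/XOX/OX.*, (2,2):-1/OXO/X.X/OXO
[OXO/XOX/OX.] end (terminal -1, X#4); searched O../X.X/OX. to 7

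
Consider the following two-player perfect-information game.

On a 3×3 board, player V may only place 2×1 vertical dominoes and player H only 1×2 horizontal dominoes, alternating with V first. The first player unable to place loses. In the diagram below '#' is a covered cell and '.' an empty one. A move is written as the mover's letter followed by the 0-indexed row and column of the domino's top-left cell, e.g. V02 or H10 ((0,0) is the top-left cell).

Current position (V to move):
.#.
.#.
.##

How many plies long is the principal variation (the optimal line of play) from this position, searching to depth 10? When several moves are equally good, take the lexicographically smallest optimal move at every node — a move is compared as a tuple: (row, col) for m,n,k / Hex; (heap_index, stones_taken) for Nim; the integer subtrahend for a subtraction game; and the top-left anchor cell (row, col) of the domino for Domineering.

PV length from [.#./.#./.##]: 1 ply

p1 V@[.#./.#./.##]: V00[##./##./.##]+1* V02[.##/.##/.##]+1 V10[.#./##./###]+1
p2 H@[##./##./.##] terminal -1; root [.#./.#./.##] d10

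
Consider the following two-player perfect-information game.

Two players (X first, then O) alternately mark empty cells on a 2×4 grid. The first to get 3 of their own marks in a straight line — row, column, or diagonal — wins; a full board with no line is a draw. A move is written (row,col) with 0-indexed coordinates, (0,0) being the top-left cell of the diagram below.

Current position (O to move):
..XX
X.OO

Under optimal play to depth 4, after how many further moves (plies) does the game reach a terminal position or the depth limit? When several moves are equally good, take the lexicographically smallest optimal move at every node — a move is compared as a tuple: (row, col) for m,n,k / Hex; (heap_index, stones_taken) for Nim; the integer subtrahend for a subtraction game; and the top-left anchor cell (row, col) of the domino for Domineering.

p1 O@[..XX/X.OO]: (0,0)[O.XX/X.OO]-1 (0,1)[.OXX/X.OO]+0 (1,1)[..XX/XOOO]+1*
p2 X@[..XX/XOOO] terminal -1; root [..XX/X.OO] d4

PV length from [..XX/X.OO]: 1 ply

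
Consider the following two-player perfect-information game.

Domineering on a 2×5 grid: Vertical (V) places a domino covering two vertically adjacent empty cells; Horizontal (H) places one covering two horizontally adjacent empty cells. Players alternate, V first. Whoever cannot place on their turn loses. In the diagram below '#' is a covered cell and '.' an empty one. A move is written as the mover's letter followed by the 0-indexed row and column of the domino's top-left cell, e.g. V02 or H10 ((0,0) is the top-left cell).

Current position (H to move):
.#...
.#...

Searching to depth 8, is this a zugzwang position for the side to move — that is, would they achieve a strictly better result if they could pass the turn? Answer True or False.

ply 1, H at .#.../.#... | H02=-1→.###./.#...*; H03=-1→.#.##/.#...; H12=-1→.#.../.###.; H13=-1→.#.../.#.##
ply 2, V at .###./.#... | V00=-1→####./##...; V04=+1→.####/.#..#*
ply 3, H at .####/.#..# | H12=-1→.####/.####*
ply 4, V at .####/.#### | V00=+1→#####/#####*
ply 5: #####/##### is terminal -1 (H); from .#.../.#... depth 8
pass branch (V moves first from the same position):
  | ply 1, V at .#.../.#... | V00=-1→##.../##...; V02=-1→.##../.##..; V03=+1→.#.#./.#.#.*; V04=-1→.#..#/.#..#
  | ply 2: .#.#./.#.#. is terminal -1 (H); from .#.../.#... depth 8
H moving scores -1; H passing scores -1

zugzwang(.#.../.#..., H) = False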